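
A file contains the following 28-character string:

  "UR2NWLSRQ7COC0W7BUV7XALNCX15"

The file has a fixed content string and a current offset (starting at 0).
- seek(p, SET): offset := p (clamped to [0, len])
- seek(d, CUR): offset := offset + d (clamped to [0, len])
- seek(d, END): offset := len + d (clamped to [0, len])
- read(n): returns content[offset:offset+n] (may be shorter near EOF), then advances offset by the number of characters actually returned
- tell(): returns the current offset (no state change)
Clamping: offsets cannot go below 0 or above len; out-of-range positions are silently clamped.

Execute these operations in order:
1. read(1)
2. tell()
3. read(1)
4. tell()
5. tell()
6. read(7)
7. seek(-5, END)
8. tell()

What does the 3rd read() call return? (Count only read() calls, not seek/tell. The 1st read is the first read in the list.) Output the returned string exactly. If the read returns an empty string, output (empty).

Answer: 2NWLSRQ

Derivation:
After 1 (read(1)): returned 'U', offset=1
After 2 (tell()): offset=1
After 3 (read(1)): returned 'R', offset=2
After 4 (tell()): offset=2
After 5 (tell()): offset=2
After 6 (read(7)): returned '2NWLSRQ', offset=9
After 7 (seek(-5, END)): offset=23
After 8 (tell()): offset=23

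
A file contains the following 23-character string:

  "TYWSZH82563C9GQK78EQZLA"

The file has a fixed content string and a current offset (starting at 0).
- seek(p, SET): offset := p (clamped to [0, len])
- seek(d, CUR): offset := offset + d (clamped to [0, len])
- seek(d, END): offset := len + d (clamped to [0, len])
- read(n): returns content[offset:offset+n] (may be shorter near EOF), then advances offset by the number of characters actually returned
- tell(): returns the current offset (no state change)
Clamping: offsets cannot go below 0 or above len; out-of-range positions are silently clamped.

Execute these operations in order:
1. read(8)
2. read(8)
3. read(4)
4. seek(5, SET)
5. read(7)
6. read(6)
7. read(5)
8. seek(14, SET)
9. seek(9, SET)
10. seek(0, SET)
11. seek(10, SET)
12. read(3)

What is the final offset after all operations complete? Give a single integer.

Answer: 13

Derivation:
After 1 (read(8)): returned 'TYWSZH82', offset=8
After 2 (read(8)): returned '563C9GQK', offset=16
After 3 (read(4)): returned '78EQ', offset=20
After 4 (seek(5, SET)): offset=5
After 5 (read(7)): returned 'H82563C', offset=12
After 6 (read(6)): returned '9GQK78', offset=18
After 7 (read(5)): returned 'EQZLA', offset=23
After 8 (seek(14, SET)): offset=14
After 9 (seek(9, SET)): offset=9
After 10 (seek(0, SET)): offset=0
After 11 (seek(10, SET)): offset=10
After 12 (read(3)): returned '3C9', offset=13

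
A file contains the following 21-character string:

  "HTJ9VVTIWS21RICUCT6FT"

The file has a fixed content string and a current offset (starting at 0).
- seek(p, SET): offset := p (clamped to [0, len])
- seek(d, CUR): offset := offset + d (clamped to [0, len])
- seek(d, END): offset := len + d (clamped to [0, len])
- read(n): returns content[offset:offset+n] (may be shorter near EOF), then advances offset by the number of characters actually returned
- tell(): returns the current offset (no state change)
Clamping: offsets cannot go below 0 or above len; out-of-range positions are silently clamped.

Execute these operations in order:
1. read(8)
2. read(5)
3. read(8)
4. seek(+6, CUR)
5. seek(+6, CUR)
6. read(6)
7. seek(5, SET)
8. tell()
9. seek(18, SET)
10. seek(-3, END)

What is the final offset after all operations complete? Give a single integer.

After 1 (read(8)): returned 'HTJ9VVTI', offset=8
After 2 (read(5)): returned 'WS21R', offset=13
After 3 (read(8)): returned 'ICUCT6FT', offset=21
After 4 (seek(+6, CUR)): offset=21
After 5 (seek(+6, CUR)): offset=21
After 6 (read(6)): returned '', offset=21
After 7 (seek(5, SET)): offset=5
After 8 (tell()): offset=5
After 9 (seek(18, SET)): offset=18
After 10 (seek(-3, END)): offset=18

Answer: 18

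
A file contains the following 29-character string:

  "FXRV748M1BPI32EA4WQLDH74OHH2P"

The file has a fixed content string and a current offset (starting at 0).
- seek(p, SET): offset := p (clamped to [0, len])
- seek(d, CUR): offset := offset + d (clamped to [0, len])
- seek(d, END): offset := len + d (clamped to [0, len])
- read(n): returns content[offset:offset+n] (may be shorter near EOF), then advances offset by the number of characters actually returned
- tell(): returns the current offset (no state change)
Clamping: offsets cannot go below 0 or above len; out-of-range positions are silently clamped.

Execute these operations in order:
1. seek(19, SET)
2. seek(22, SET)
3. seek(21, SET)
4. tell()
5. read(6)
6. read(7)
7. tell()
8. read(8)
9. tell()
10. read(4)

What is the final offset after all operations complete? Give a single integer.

After 1 (seek(19, SET)): offset=19
After 2 (seek(22, SET)): offset=22
After 3 (seek(21, SET)): offset=21
After 4 (tell()): offset=21
After 5 (read(6)): returned 'H74OHH', offset=27
After 6 (read(7)): returned '2P', offset=29
After 7 (tell()): offset=29
After 8 (read(8)): returned '', offset=29
After 9 (tell()): offset=29
After 10 (read(4)): returned '', offset=29

Answer: 29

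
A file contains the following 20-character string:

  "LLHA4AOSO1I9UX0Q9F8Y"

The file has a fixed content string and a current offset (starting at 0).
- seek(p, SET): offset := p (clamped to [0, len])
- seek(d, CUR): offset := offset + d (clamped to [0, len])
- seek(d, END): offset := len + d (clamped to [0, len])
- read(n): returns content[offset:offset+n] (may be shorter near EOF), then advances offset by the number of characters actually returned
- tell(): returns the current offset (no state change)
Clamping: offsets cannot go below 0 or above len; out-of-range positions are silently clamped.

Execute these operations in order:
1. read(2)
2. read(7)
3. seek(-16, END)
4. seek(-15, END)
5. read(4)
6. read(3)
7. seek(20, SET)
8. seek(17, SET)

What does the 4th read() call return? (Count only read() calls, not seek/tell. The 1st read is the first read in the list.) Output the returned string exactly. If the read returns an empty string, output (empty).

After 1 (read(2)): returned 'LL', offset=2
After 2 (read(7)): returned 'HA4AOSO', offset=9
After 3 (seek(-16, END)): offset=4
After 4 (seek(-15, END)): offset=5
After 5 (read(4)): returned 'AOSO', offset=9
After 6 (read(3)): returned '1I9', offset=12
After 7 (seek(20, SET)): offset=20
After 8 (seek(17, SET)): offset=17

Answer: 1I9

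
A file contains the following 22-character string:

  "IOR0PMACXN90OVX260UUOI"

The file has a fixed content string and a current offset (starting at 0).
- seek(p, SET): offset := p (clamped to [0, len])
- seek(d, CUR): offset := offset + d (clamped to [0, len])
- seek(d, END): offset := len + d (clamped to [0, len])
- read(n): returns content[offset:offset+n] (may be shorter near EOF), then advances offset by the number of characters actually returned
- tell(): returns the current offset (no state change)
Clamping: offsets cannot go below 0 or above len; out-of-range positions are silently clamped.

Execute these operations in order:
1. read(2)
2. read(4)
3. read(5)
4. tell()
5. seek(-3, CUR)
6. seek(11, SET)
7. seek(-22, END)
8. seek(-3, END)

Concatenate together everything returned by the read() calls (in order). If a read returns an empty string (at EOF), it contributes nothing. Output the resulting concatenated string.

Answer: IOR0PMACXN9

Derivation:
After 1 (read(2)): returned 'IO', offset=2
After 2 (read(4)): returned 'R0PM', offset=6
After 3 (read(5)): returned 'ACXN9', offset=11
After 4 (tell()): offset=11
After 5 (seek(-3, CUR)): offset=8
After 6 (seek(11, SET)): offset=11
After 7 (seek(-22, END)): offset=0
After 8 (seek(-3, END)): offset=19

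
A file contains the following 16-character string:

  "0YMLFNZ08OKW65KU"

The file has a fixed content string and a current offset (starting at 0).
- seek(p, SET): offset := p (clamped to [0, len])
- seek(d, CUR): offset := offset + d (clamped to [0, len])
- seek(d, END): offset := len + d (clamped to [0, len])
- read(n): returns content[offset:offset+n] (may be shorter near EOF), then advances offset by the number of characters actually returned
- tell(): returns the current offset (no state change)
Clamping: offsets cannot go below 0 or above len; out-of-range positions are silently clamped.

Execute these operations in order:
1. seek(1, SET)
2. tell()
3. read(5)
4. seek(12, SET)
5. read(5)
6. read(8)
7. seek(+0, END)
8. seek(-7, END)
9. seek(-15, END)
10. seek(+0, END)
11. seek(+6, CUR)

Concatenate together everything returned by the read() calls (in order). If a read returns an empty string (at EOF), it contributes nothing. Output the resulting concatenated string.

Answer: YMLFN65KU

Derivation:
After 1 (seek(1, SET)): offset=1
After 2 (tell()): offset=1
After 3 (read(5)): returned 'YMLFN', offset=6
After 4 (seek(12, SET)): offset=12
After 5 (read(5)): returned '65KU', offset=16
After 6 (read(8)): returned '', offset=16
After 7 (seek(+0, END)): offset=16
After 8 (seek(-7, END)): offset=9
After 9 (seek(-15, END)): offset=1
After 10 (seek(+0, END)): offset=16
After 11 (seek(+6, CUR)): offset=16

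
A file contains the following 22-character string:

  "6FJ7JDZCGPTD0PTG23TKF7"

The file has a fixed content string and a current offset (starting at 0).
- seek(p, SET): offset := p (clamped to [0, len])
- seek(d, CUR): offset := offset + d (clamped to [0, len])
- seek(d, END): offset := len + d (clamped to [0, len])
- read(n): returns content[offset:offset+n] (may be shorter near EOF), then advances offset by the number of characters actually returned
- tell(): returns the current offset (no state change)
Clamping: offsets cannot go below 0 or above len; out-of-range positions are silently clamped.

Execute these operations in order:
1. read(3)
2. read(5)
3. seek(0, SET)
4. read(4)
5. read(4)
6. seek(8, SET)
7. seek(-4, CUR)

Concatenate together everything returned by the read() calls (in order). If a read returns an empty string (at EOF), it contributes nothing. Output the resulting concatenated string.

Answer: 6FJ7JDZC6FJ7JDZC

Derivation:
After 1 (read(3)): returned '6FJ', offset=3
After 2 (read(5)): returned '7JDZC', offset=8
After 3 (seek(0, SET)): offset=0
After 4 (read(4)): returned '6FJ7', offset=4
After 5 (read(4)): returned 'JDZC', offset=8
After 6 (seek(8, SET)): offset=8
After 7 (seek(-4, CUR)): offset=4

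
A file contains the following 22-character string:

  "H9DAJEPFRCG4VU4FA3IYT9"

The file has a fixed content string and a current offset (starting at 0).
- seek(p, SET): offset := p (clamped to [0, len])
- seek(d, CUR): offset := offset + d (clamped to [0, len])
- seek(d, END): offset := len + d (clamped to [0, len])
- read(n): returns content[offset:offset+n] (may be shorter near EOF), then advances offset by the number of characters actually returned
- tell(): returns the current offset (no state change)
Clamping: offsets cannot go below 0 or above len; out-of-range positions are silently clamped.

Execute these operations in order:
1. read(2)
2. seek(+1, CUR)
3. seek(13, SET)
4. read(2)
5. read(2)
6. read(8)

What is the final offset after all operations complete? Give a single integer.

After 1 (read(2)): returned 'H9', offset=2
After 2 (seek(+1, CUR)): offset=3
After 3 (seek(13, SET)): offset=13
After 4 (read(2)): returned 'U4', offset=15
After 5 (read(2)): returned 'FA', offset=17
After 6 (read(8)): returned '3IYT9', offset=22

Answer: 22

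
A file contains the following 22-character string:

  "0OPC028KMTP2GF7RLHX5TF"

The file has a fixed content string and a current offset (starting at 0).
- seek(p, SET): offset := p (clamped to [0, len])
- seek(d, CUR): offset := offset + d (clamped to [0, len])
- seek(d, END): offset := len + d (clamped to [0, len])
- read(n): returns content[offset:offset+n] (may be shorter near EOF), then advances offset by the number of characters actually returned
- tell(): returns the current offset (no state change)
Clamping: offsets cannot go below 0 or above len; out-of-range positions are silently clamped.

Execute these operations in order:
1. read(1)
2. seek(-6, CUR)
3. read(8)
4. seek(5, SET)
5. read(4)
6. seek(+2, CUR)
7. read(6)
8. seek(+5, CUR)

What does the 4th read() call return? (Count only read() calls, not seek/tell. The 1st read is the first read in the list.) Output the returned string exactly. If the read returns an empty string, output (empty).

Answer: 2GF7RL

Derivation:
After 1 (read(1)): returned '0', offset=1
After 2 (seek(-6, CUR)): offset=0
After 3 (read(8)): returned '0OPC028K', offset=8
After 4 (seek(5, SET)): offset=5
After 5 (read(4)): returned '28KM', offset=9
After 6 (seek(+2, CUR)): offset=11
After 7 (read(6)): returned '2GF7RL', offset=17
After 8 (seek(+5, CUR)): offset=22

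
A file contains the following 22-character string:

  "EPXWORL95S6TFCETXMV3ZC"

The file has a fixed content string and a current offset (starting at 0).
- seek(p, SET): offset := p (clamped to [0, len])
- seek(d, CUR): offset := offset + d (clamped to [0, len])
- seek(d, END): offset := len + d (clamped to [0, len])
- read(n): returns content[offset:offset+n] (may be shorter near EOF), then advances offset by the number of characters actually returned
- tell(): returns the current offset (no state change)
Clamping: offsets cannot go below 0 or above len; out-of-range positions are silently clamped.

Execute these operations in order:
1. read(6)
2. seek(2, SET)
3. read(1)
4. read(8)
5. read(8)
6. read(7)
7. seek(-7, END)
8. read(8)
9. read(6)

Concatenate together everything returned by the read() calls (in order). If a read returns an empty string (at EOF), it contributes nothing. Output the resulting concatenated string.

After 1 (read(6)): returned 'EPXWOR', offset=6
After 2 (seek(2, SET)): offset=2
After 3 (read(1)): returned 'X', offset=3
After 4 (read(8)): returned 'WORL95S6', offset=11
After 5 (read(8)): returned 'TFCETXMV', offset=19
After 6 (read(7)): returned '3ZC', offset=22
After 7 (seek(-7, END)): offset=15
After 8 (read(8)): returned 'TXMV3ZC', offset=22
After 9 (read(6)): returned '', offset=22

Answer: EPXWORXWORL95S6TFCETXMV3ZCTXMV3ZC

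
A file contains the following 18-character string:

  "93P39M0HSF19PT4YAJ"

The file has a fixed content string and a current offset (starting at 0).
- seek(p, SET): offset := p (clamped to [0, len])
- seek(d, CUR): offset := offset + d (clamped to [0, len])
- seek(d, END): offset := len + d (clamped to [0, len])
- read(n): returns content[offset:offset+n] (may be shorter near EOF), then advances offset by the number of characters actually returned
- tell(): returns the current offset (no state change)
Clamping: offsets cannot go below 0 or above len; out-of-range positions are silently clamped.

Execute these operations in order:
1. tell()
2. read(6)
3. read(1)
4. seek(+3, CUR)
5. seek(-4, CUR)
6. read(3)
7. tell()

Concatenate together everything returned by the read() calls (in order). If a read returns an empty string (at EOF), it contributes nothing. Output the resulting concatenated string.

After 1 (tell()): offset=0
After 2 (read(6)): returned '93P39M', offset=6
After 3 (read(1)): returned '0', offset=7
After 4 (seek(+3, CUR)): offset=10
After 5 (seek(-4, CUR)): offset=6
After 6 (read(3)): returned '0HS', offset=9
After 7 (tell()): offset=9

Answer: 93P39M00HS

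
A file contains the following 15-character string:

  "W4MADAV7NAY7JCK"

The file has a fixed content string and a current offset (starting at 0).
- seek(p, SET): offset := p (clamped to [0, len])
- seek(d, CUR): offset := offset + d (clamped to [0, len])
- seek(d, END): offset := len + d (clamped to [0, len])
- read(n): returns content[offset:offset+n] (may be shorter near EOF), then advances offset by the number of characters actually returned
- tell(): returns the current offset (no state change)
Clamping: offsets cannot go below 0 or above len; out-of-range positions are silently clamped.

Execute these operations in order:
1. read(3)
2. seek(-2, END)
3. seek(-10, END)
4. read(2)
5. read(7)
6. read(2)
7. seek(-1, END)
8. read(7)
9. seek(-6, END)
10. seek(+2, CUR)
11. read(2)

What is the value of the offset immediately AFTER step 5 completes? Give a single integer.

Answer: 14

Derivation:
After 1 (read(3)): returned 'W4M', offset=3
After 2 (seek(-2, END)): offset=13
After 3 (seek(-10, END)): offset=5
After 4 (read(2)): returned 'AV', offset=7
After 5 (read(7)): returned '7NAY7JC', offset=14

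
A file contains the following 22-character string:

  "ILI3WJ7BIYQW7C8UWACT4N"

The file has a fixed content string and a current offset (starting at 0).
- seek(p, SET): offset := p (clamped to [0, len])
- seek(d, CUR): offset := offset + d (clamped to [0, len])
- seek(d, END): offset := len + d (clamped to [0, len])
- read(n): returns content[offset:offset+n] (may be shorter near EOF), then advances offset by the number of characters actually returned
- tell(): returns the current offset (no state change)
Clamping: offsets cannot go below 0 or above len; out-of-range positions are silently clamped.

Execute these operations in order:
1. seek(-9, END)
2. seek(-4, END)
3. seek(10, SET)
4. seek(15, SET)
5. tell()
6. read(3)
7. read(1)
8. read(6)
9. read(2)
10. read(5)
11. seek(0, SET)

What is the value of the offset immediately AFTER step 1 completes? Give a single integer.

Answer: 13

Derivation:
After 1 (seek(-9, END)): offset=13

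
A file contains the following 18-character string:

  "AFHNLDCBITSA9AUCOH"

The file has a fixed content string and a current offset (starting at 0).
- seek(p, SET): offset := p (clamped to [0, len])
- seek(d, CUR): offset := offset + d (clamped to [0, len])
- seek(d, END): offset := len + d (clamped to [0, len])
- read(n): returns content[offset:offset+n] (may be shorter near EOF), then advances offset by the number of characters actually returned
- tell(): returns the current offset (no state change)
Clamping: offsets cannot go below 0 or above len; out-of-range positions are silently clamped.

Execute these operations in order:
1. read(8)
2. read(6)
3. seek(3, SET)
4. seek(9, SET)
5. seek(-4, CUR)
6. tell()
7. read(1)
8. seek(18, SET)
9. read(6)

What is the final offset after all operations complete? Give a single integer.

After 1 (read(8)): returned 'AFHNLDCB', offset=8
After 2 (read(6)): returned 'ITSA9A', offset=14
After 3 (seek(3, SET)): offset=3
After 4 (seek(9, SET)): offset=9
After 5 (seek(-4, CUR)): offset=5
After 6 (tell()): offset=5
After 7 (read(1)): returned 'D', offset=6
After 8 (seek(18, SET)): offset=18
After 9 (read(6)): returned '', offset=18

Answer: 18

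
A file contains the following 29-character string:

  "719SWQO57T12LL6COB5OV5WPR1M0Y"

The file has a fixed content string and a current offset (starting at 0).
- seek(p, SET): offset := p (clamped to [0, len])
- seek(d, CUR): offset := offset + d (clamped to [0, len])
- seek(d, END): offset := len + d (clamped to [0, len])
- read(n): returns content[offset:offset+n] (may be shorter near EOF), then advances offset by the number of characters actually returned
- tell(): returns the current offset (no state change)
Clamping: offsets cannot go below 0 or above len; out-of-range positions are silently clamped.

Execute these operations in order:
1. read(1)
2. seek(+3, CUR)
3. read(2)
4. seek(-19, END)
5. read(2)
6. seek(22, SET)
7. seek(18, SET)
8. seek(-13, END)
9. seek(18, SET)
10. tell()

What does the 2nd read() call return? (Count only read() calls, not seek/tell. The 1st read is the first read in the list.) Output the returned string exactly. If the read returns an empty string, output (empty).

Answer: WQ

Derivation:
After 1 (read(1)): returned '7', offset=1
After 2 (seek(+3, CUR)): offset=4
After 3 (read(2)): returned 'WQ', offset=6
After 4 (seek(-19, END)): offset=10
After 5 (read(2)): returned '12', offset=12
After 6 (seek(22, SET)): offset=22
After 7 (seek(18, SET)): offset=18
After 8 (seek(-13, END)): offset=16
After 9 (seek(18, SET)): offset=18
After 10 (tell()): offset=18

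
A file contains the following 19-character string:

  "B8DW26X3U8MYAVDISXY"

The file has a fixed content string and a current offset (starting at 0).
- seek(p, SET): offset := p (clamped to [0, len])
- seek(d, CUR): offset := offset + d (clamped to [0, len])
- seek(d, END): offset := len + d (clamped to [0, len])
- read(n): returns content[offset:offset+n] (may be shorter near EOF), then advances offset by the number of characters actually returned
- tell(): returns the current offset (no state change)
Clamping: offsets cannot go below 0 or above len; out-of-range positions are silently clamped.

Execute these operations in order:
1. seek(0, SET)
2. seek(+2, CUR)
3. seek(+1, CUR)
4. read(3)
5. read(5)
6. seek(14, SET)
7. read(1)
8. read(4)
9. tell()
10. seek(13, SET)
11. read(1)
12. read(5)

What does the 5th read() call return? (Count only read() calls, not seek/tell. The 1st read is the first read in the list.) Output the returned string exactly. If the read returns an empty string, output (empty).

After 1 (seek(0, SET)): offset=0
After 2 (seek(+2, CUR)): offset=2
After 3 (seek(+1, CUR)): offset=3
After 4 (read(3)): returned 'W26', offset=6
After 5 (read(5)): returned 'X3U8M', offset=11
After 6 (seek(14, SET)): offset=14
After 7 (read(1)): returned 'D', offset=15
After 8 (read(4)): returned 'ISXY', offset=19
After 9 (tell()): offset=19
After 10 (seek(13, SET)): offset=13
After 11 (read(1)): returned 'V', offset=14
After 12 (read(5)): returned 'DISXY', offset=19

Answer: V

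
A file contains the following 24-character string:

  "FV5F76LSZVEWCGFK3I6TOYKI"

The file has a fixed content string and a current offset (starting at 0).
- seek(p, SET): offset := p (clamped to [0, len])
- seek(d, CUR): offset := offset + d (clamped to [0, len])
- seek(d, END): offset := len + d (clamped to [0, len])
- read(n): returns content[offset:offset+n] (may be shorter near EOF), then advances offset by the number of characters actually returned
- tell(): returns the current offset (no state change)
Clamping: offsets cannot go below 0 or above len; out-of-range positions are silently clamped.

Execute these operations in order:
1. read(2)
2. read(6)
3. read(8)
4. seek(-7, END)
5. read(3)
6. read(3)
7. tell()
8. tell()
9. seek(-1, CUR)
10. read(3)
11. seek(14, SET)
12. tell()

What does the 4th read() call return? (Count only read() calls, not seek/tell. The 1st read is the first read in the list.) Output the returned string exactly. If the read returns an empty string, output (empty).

Answer: I6T

Derivation:
After 1 (read(2)): returned 'FV', offset=2
After 2 (read(6)): returned '5F76LS', offset=8
After 3 (read(8)): returned 'ZVEWCGFK', offset=16
After 4 (seek(-7, END)): offset=17
After 5 (read(3)): returned 'I6T', offset=20
After 6 (read(3)): returned 'OYK', offset=23
After 7 (tell()): offset=23
After 8 (tell()): offset=23
After 9 (seek(-1, CUR)): offset=22
After 10 (read(3)): returned 'KI', offset=24
After 11 (seek(14, SET)): offset=14
After 12 (tell()): offset=14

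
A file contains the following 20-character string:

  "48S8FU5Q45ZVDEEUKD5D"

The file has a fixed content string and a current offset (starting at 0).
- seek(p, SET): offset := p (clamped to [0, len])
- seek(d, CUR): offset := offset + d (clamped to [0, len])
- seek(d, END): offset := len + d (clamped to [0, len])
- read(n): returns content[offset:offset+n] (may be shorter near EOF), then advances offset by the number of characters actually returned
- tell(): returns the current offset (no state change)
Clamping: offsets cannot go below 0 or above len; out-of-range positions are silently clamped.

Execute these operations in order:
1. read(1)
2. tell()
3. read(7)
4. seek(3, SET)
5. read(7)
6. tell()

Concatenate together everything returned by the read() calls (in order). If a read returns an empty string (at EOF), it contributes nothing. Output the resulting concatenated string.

Answer: 48S8FU5Q8FU5Q45

Derivation:
After 1 (read(1)): returned '4', offset=1
After 2 (tell()): offset=1
After 3 (read(7)): returned '8S8FU5Q', offset=8
After 4 (seek(3, SET)): offset=3
After 5 (read(7)): returned '8FU5Q45', offset=10
After 6 (tell()): offset=10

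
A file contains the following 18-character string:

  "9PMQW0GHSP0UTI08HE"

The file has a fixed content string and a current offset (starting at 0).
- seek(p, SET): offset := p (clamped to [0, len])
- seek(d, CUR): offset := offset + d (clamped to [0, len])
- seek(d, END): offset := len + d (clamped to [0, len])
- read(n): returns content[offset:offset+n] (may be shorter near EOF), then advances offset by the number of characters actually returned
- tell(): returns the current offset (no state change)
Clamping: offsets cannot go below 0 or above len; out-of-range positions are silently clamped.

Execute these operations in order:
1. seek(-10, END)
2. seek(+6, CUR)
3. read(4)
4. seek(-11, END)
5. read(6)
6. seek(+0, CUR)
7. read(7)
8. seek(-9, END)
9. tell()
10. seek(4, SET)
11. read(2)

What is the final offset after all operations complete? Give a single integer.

Answer: 6

Derivation:
After 1 (seek(-10, END)): offset=8
After 2 (seek(+6, CUR)): offset=14
After 3 (read(4)): returned '08HE', offset=18
After 4 (seek(-11, END)): offset=7
After 5 (read(6)): returned 'HSP0UT', offset=13
After 6 (seek(+0, CUR)): offset=13
After 7 (read(7)): returned 'I08HE', offset=18
After 8 (seek(-9, END)): offset=9
After 9 (tell()): offset=9
After 10 (seek(4, SET)): offset=4
After 11 (read(2)): returned 'W0', offset=6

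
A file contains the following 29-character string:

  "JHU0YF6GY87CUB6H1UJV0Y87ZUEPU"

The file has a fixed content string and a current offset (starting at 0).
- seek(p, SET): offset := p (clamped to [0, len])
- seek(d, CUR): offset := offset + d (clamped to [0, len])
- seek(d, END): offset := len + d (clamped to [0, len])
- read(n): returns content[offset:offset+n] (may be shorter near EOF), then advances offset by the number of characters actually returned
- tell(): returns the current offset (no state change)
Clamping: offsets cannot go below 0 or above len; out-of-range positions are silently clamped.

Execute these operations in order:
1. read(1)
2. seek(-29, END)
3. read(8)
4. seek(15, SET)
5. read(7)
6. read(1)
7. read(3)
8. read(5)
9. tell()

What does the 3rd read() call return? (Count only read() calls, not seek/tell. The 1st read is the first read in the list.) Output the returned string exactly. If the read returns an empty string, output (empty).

Answer: H1UJV0Y

Derivation:
After 1 (read(1)): returned 'J', offset=1
After 2 (seek(-29, END)): offset=0
After 3 (read(8)): returned 'JHU0YF6G', offset=8
After 4 (seek(15, SET)): offset=15
After 5 (read(7)): returned 'H1UJV0Y', offset=22
After 6 (read(1)): returned '8', offset=23
After 7 (read(3)): returned '7ZU', offset=26
After 8 (read(5)): returned 'EPU', offset=29
After 9 (tell()): offset=29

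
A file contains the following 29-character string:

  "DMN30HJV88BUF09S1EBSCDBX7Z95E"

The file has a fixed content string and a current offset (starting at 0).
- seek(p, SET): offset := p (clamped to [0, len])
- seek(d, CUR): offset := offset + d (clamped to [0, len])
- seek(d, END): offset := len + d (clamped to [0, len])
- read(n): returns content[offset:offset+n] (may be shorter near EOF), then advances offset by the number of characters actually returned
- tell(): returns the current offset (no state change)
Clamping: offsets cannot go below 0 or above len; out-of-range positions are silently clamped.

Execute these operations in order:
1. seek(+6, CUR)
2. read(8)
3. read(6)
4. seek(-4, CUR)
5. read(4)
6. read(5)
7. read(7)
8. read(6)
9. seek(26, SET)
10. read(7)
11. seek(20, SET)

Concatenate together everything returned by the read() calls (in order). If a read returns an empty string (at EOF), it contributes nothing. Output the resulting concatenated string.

After 1 (seek(+6, CUR)): offset=6
After 2 (read(8)): returned 'JV88BUF0', offset=14
After 3 (read(6)): returned '9S1EBS', offset=20
After 4 (seek(-4, CUR)): offset=16
After 5 (read(4)): returned '1EBS', offset=20
After 6 (read(5)): returned 'CDBX7', offset=25
After 7 (read(7)): returned 'Z95E', offset=29
After 8 (read(6)): returned '', offset=29
After 9 (seek(26, SET)): offset=26
After 10 (read(7)): returned '95E', offset=29
After 11 (seek(20, SET)): offset=20

Answer: JV88BUF09S1EBS1EBSCDBX7Z95E95E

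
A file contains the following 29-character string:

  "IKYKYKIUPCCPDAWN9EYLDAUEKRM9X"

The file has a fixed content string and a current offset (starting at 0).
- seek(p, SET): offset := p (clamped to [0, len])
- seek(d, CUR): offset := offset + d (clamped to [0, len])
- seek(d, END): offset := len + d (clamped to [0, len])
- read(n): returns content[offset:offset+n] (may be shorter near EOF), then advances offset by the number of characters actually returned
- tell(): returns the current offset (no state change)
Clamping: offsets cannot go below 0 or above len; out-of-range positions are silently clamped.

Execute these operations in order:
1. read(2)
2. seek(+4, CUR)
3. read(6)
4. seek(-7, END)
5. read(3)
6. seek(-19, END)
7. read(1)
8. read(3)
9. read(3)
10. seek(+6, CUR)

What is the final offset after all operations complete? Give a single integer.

Answer: 23

Derivation:
After 1 (read(2)): returned 'IK', offset=2
After 2 (seek(+4, CUR)): offset=6
After 3 (read(6)): returned 'IUPCCP', offset=12
After 4 (seek(-7, END)): offset=22
After 5 (read(3)): returned 'UEK', offset=25
After 6 (seek(-19, END)): offset=10
After 7 (read(1)): returned 'C', offset=11
After 8 (read(3)): returned 'PDA', offset=14
After 9 (read(3)): returned 'WN9', offset=17
After 10 (seek(+6, CUR)): offset=23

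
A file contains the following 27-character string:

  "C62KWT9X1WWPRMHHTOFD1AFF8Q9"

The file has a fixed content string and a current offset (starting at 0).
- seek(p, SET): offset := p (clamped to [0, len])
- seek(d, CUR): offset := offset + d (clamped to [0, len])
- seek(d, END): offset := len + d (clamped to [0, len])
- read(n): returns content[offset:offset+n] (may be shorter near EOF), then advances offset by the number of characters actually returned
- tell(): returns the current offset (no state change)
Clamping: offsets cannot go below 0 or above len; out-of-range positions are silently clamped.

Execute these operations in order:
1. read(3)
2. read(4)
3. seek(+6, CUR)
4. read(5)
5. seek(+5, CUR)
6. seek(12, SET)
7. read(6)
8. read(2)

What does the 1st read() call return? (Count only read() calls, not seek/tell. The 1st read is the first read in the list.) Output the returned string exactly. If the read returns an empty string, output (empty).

After 1 (read(3)): returned 'C62', offset=3
After 2 (read(4)): returned 'KWT9', offset=7
After 3 (seek(+6, CUR)): offset=13
After 4 (read(5)): returned 'MHHTO', offset=18
After 5 (seek(+5, CUR)): offset=23
After 6 (seek(12, SET)): offset=12
After 7 (read(6)): returned 'RMHHTO', offset=18
After 8 (read(2)): returned 'FD', offset=20

Answer: C62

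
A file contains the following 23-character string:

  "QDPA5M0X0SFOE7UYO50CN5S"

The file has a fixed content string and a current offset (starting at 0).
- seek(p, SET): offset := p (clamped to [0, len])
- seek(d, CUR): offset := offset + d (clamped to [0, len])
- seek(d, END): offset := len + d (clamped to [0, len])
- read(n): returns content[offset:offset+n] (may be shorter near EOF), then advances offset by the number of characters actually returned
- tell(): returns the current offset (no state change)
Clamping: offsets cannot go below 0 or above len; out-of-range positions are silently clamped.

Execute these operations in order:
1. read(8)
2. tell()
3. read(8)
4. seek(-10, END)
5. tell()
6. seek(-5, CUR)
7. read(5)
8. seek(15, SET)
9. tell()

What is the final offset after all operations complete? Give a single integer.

After 1 (read(8)): returned 'QDPA5M0X', offset=8
After 2 (tell()): offset=8
After 3 (read(8)): returned '0SFOE7UY', offset=16
After 4 (seek(-10, END)): offset=13
After 5 (tell()): offset=13
After 6 (seek(-5, CUR)): offset=8
After 7 (read(5)): returned '0SFOE', offset=13
After 8 (seek(15, SET)): offset=15
After 9 (tell()): offset=15

Answer: 15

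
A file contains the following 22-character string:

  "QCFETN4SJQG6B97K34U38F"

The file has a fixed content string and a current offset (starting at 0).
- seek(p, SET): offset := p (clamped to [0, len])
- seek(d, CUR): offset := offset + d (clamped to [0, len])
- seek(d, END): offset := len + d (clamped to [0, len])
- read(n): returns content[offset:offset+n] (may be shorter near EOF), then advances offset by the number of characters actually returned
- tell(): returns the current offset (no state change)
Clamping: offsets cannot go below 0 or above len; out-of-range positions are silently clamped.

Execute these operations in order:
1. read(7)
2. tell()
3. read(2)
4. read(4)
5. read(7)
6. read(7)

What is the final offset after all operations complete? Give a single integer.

Answer: 22

Derivation:
After 1 (read(7)): returned 'QCFETN4', offset=7
After 2 (tell()): offset=7
After 3 (read(2)): returned 'SJ', offset=9
After 4 (read(4)): returned 'QG6B', offset=13
After 5 (read(7)): returned '97K34U3', offset=20
After 6 (read(7)): returned '8F', offset=22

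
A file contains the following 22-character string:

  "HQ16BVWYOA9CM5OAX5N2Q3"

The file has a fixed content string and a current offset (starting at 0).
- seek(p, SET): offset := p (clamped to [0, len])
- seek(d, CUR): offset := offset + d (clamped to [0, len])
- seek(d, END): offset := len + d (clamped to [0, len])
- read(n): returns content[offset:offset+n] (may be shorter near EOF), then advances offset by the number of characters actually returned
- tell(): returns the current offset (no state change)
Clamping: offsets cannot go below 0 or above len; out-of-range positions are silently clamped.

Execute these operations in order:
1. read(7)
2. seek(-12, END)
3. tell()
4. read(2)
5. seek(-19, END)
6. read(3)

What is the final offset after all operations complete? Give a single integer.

After 1 (read(7)): returned 'HQ16BVW', offset=7
After 2 (seek(-12, END)): offset=10
After 3 (tell()): offset=10
After 4 (read(2)): returned '9C', offset=12
After 5 (seek(-19, END)): offset=3
After 6 (read(3)): returned '6BV', offset=6

Answer: 6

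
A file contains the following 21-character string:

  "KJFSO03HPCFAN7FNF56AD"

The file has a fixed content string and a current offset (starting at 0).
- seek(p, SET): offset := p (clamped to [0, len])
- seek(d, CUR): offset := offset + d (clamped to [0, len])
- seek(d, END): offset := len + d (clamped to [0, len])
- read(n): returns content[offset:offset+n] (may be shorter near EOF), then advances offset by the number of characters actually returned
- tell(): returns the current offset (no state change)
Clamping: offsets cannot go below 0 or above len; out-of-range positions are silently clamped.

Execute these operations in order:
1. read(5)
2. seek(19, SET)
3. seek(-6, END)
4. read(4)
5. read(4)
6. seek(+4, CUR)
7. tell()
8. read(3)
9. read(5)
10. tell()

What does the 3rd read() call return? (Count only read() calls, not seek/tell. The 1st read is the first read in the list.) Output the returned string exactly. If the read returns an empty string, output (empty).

After 1 (read(5)): returned 'KJFSO', offset=5
After 2 (seek(19, SET)): offset=19
After 3 (seek(-6, END)): offset=15
After 4 (read(4)): returned 'NF56', offset=19
After 5 (read(4)): returned 'AD', offset=21
After 6 (seek(+4, CUR)): offset=21
After 7 (tell()): offset=21
After 8 (read(3)): returned '', offset=21
After 9 (read(5)): returned '', offset=21
After 10 (tell()): offset=21

Answer: AD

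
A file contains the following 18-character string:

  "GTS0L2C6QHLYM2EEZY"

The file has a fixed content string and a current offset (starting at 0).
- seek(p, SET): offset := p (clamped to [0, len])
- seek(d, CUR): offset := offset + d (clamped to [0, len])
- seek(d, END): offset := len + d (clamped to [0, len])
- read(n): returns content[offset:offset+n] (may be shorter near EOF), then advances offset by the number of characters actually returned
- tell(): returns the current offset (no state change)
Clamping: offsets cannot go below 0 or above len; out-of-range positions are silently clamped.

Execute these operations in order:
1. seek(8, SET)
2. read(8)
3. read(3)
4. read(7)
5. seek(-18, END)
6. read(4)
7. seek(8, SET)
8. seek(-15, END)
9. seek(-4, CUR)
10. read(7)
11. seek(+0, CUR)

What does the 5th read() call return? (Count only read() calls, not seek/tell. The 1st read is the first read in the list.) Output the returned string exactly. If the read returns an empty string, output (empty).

After 1 (seek(8, SET)): offset=8
After 2 (read(8)): returned 'QHLYM2EE', offset=16
After 3 (read(3)): returned 'ZY', offset=18
After 4 (read(7)): returned '', offset=18
After 5 (seek(-18, END)): offset=0
After 6 (read(4)): returned 'GTS0', offset=4
After 7 (seek(8, SET)): offset=8
After 8 (seek(-15, END)): offset=3
After 9 (seek(-4, CUR)): offset=0
After 10 (read(7)): returned 'GTS0L2C', offset=7
After 11 (seek(+0, CUR)): offset=7

Answer: GTS0L2C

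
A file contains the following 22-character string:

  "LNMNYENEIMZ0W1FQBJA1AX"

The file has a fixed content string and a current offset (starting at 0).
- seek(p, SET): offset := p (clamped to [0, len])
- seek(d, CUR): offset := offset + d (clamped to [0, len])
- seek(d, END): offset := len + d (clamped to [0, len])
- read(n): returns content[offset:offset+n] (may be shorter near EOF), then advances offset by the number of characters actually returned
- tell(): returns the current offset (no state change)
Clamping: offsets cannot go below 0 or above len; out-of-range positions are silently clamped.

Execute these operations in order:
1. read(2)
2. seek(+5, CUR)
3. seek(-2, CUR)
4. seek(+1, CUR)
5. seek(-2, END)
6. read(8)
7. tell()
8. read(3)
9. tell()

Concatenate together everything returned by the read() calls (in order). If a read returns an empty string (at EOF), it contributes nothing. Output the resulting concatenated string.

After 1 (read(2)): returned 'LN', offset=2
After 2 (seek(+5, CUR)): offset=7
After 3 (seek(-2, CUR)): offset=5
After 4 (seek(+1, CUR)): offset=6
After 5 (seek(-2, END)): offset=20
After 6 (read(8)): returned 'AX', offset=22
After 7 (tell()): offset=22
After 8 (read(3)): returned '', offset=22
After 9 (tell()): offset=22

Answer: LNAX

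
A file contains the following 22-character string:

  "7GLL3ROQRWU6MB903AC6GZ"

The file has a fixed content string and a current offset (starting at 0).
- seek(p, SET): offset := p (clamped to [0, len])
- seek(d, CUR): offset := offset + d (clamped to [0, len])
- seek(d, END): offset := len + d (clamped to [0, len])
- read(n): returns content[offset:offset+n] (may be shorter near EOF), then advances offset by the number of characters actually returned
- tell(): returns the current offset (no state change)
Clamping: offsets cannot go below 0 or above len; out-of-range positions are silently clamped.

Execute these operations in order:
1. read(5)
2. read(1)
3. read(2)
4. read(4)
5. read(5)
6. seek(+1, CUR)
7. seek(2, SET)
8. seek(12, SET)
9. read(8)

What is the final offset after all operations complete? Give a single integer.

Answer: 20

Derivation:
After 1 (read(5)): returned '7GLL3', offset=5
After 2 (read(1)): returned 'R', offset=6
After 3 (read(2)): returned 'OQ', offset=8
After 4 (read(4)): returned 'RWU6', offset=12
After 5 (read(5)): returned 'MB903', offset=17
After 6 (seek(+1, CUR)): offset=18
After 7 (seek(2, SET)): offset=2
After 8 (seek(12, SET)): offset=12
After 9 (read(8)): returned 'MB903AC6', offset=20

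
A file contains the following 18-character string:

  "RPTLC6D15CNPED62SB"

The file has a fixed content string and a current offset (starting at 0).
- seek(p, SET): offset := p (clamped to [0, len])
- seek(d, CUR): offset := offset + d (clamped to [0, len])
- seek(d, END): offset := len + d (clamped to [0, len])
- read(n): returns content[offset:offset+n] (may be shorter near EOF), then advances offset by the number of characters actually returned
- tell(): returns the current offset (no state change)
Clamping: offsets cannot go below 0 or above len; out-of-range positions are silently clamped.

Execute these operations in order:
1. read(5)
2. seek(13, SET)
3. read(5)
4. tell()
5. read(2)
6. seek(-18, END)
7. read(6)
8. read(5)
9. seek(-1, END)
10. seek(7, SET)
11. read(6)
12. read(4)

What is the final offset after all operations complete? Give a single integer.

Answer: 17

Derivation:
After 1 (read(5)): returned 'RPTLC', offset=5
After 2 (seek(13, SET)): offset=13
After 3 (read(5)): returned 'D62SB', offset=18
After 4 (tell()): offset=18
After 5 (read(2)): returned '', offset=18
After 6 (seek(-18, END)): offset=0
After 7 (read(6)): returned 'RPTLC6', offset=6
After 8 (read(5)): returned 'D15CN', offset=11
After 9 (seek(-1, END)): offset=17
After 10 (seek(7, SET)): offset=7
After 11 (read(6)): returned '15CNPE', offset=13
After 12 (read(4)): returned 'D62S', offset=17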